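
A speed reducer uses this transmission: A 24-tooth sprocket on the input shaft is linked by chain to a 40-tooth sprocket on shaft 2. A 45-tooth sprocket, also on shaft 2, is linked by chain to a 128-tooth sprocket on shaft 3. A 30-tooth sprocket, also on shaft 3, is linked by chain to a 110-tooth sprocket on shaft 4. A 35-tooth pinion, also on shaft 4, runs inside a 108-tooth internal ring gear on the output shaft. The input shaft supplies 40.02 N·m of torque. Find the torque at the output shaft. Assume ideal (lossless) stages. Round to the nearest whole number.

2147 N·m

Chain: ratio = 40/24 = 1.6667; torque at shaft 2 = 40.02 × 1.6667 = 66.7 N·m.
Chain: ratio = 128/45 = 2.8444; torque at shaft 3 = 66.7 × 2.8444 = 189.72 N·m.
Chain: ratio = 110/30 = 3.6667; torque at shaft 4 = 189.72 × 3.6667 = 695.66 N·m.
Internal gear: ratio = 108/35 = 3.0857; torque at the output shaft = 695.66 × 3.0857 = 2146.6 N·m.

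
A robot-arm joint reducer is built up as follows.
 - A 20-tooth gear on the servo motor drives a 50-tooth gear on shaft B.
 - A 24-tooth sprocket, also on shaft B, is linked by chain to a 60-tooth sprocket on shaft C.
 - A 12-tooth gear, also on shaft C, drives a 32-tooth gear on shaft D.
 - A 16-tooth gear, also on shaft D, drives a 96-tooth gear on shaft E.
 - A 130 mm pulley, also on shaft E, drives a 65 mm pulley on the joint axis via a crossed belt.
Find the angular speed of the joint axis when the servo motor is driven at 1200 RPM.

24 RPM

Gear mesh: ratio = 50/20 = 2.5, so shaft B turns at 1200 / 2.5 = 480 RPM.
Chain: ratio = 60/24 = 2.5, so shaft C turns at 480 / 2.5 = 192 RPM.
Gear mesh: ratio = 32/12 = 2.6667, so shaft D turns at 192 / 2.6667 = 72 RPM.
Gear mesh: ratio = 96/16 = 6, so shaft E turns at 72 / 6 = 12 RPM.
Belt: ratio = 65/130 = 0.5, so the joint axis turns at 12 / 0.5 = 24 RPM.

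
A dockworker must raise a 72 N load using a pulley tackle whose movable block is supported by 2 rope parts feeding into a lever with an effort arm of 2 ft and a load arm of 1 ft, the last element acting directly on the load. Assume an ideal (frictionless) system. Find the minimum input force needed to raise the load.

18 N

Block-and-tackle MA = number of supporting rope parts = 2.
Lever MA = effort arm / load arm = 2/1 = 2.
Combined ideal MA = 2 × 2 = 4.
Effort = load / MA = 72 / 4 = 18 N.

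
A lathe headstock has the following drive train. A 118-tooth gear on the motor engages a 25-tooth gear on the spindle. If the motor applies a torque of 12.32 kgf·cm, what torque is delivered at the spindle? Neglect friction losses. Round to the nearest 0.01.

Gear mesh: ratio = 25/118 = 0.21186; torque at the spindle = 12.32 × 0.21186 = 2.6102 kgf·cm.

2.61 kgf·cm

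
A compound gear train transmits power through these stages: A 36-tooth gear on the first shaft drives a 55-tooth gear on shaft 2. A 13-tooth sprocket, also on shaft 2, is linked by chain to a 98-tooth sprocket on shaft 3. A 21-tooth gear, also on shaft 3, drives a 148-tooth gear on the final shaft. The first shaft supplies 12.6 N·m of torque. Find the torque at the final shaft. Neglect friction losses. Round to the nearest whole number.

gear mesh 55/36 = 1.5278 → τ = 12.6·1.5278 = 19.25 N·m
chain 98/13 = 7.5385 → τ = 19.25·7.5385 = 145.12 N·m
gear mesh 148/21 = 7.0476 → τ = 145.12·7.0476 = 1022.7 N·m

1023 N·m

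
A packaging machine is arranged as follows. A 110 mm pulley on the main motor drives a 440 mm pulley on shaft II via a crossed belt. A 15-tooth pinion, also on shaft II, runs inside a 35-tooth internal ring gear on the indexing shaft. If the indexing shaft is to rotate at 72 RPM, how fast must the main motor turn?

672 RPM

Overall ratio R = 4 × 2.3333 = 9.3333.
Required input speed = output speed × R = 72 × 9.3333 = 672 RPM.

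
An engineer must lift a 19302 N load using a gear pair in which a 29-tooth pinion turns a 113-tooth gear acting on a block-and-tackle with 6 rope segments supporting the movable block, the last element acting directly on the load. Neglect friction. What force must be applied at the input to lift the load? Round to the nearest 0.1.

Gear pair MA = 113/29 = 3.8966.
Block-and-tackle MA = number of supporting rope parts = 6.
Combined ideal MA = 3.8966 × 6 = 23.379.
Effort = load / MA = 19302 / 23.379 = 825.6 N.

825.6 N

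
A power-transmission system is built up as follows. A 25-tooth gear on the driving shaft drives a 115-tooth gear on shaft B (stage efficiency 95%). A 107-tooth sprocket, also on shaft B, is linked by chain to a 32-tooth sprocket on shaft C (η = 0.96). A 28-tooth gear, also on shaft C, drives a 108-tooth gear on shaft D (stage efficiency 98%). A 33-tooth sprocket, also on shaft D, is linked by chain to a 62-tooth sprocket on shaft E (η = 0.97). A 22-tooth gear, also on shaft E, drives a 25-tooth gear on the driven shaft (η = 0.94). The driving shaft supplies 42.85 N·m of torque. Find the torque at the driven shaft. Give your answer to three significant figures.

gear mesh 115/25 = 4.6 → τ = 42.85·4.6·0.95 = 187.25 N·m
chain 32/107 = 0.29907 → τ = 187.25·0.29907·0.96 = 53.761 N·m
gear mesh 108/28 = 3.8571 → τ = 53.761·3.8571·0.98 = 203.22 N·m
chain 62/33 = 1.8788 → τ = 203.22·1.8788·0.97 = 370.35 N·m
gear mesh 25/22 = 1.1364 → τ = 370.35·1.1364·0.94 = 395.6 N·m

396 N·m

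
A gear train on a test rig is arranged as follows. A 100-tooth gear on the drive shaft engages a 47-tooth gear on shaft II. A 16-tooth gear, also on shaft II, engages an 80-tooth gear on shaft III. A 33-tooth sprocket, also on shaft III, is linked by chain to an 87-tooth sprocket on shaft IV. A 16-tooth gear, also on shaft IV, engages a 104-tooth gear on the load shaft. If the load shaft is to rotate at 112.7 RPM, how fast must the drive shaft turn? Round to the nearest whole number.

4538 RPM

Overall ratio R = 0.47 × 5 × 2.6364 × 6.5 = 40.27.
Required input speed = output speed × R = 112.7 × 40.27 = 4538.5 RPM.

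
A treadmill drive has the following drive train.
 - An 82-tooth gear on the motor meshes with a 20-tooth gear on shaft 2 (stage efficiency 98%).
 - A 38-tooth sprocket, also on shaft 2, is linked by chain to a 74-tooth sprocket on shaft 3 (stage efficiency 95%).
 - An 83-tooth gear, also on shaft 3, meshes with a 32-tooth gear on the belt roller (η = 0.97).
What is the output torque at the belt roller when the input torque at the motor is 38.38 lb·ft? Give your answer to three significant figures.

6.35 lb·ft

After the gear mesh (20/82): 38.38 × 0.2439 × 0.98 = 9.1738 lb·ft
After the chain (74/38): 9.1738 × 1.9474 × 0.95 = 16.971 lb·ft
After the gear mesh (32/83): 16.971 × 0.38554 × 0.97 = 6.3469 lb·ft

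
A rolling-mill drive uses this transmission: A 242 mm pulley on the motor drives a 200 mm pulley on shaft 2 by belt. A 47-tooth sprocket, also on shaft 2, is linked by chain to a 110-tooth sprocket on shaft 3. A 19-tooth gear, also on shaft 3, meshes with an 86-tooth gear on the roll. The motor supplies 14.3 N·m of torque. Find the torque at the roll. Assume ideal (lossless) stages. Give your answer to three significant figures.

Belt: ratio = 200/242 = 0.82645; torque at shaft 2 = 14.3 × 0.82645 = 11.818 N·m.
Chain: ratio = 110/47 = 2.3404; torque at shaft 3 = 11.818 × 2.3404 = 27.66 N·m.
Gear mesh: ratio = 86/19 = 4.5263; torque at the roll = 27.66 × 4.5263 = 125.2 N·m.

125 N·m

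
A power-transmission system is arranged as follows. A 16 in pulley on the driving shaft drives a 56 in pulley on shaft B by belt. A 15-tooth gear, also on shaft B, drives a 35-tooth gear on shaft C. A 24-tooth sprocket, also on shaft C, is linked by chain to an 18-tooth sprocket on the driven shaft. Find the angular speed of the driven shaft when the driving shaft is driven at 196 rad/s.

32 rad/s

belt 56/16 = 3.5 → 196/3.5 = 56 rad/s
gear mesh 35/15 = 2.3333 → 56/2.3333 = 24 rad/s
chain 18/24 = 0.75 → 24/0.75 = 32 rad/s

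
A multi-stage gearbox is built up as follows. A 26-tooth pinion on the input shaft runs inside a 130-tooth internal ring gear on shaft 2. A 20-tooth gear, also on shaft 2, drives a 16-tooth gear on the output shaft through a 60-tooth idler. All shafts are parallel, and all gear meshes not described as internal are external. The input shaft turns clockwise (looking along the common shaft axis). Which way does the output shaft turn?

clockwise

the input shaft → shaft 2: internal mesh, same direction → CW.
shaft 2 → the output shaft: driver → idler → driven is 2 external meshes, 2 reversals → CW.
2 reversals in total — an even number — so the output shaft turns the same way as the input shaft.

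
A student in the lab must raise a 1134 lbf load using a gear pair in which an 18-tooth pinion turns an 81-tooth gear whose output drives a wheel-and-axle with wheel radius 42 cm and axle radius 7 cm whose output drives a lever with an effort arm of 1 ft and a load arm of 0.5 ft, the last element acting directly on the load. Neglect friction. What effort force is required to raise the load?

Gear pair MA = 81/18 = 4.5.
Wheel-and-axle MA = R/r = 42/7 = 6.
Lever MA = effort arm / load arm = 1/0.5 = 2.
Combined ideal MA = 4.5 × 6 × 2 = 54.
Effort = load / MA = 1134 / 54 = 21 lbf.

21 lbf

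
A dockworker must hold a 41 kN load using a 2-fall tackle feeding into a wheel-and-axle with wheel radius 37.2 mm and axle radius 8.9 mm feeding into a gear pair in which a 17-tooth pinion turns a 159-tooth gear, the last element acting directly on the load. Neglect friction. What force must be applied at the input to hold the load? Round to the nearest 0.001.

0.524 kN

Block-and-tackle MA = number of supporting rope parts = 2.
Wheel-and-axle MA = R/r = 37.2/8.9 = 4.1798.
Gear pair MA = 159/17 = 9.3529.
Combined ideal MA = 2 × 4.1798 × 9.3529 = 78.186.
Effort = load / MA = 41 / 78.186 = 0.52439 kN.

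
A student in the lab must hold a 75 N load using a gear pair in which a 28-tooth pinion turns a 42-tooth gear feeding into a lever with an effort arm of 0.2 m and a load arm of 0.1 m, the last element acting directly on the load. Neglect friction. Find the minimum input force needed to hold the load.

Gear pair MA = 42/28 = 1.5.
Lever MA = effort arm / load arm = 0.2/0.1 = 2.
Combined ideal MA = 1.5 × 2 = 3.
Effort = load / MA = 75 / 3 = 25 N.

25 N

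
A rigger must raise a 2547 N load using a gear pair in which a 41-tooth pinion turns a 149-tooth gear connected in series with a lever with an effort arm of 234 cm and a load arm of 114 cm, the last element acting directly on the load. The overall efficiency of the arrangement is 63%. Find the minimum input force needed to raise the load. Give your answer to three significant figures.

Gear pair MA = 149/41 = 3.6341.
Lever MA = effort arm / load arm = 234/114 = 2.0526.
Combined ideal MA = 3.6341 × 2.0526 = 7.4596.
Actual MA = 7.4596 × 0.63 = 4.6995.
Effort = load / actual MA = 2547 / 4.6995 = 541.97 N.

542 N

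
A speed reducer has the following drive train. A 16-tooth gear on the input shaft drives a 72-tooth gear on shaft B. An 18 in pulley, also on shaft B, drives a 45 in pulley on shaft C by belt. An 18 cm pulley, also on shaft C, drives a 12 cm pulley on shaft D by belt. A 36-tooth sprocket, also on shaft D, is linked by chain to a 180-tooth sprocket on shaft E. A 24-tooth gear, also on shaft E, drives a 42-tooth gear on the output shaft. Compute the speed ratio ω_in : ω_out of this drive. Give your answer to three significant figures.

65.6

Each stage contributes driven/driver: gear mesh 72/16 = 4.5, belt 45/18 = 2.5, belt 12/18 = 0.66667, chain 180/36 = 5, gear mesh 42/24 = 1.75.
Overall: 4.5 × 2.5 × 0.66667 × 5 × 1.75 = 65.625.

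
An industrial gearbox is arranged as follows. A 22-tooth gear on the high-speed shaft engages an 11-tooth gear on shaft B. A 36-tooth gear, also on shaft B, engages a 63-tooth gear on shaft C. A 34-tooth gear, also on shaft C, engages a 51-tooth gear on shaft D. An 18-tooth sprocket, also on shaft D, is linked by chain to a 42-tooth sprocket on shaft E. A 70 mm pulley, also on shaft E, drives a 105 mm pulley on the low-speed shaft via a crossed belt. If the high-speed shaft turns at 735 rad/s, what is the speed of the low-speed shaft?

160 rad/s

the high-speed shaft → shaft B (gear mesh, 11/22): 735 ÷ 0.5 = 1470 rad/s
shaft B → shaft C (gear mesh, 63/36): 1470 ÷ 1.75 = 840 rad/s
shaft C → shaft D (gear mesh, 51/34): 840 ÷ 1.5 = 560 rad/s
shaft D → shaft E (chain, 42/18): 560 ÷ 2.3333 = 240 rad/s
shaft E → the low-speed shaft (belt, 105/70): 240 ÷ 1.5 = 160 rad/s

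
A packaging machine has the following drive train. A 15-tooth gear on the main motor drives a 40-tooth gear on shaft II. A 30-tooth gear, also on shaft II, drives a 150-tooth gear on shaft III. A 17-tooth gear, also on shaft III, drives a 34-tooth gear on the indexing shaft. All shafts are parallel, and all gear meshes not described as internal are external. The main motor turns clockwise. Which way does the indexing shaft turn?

the main motor → shaft II: external mesh, 1 reversal → CCW.
shaft II → shaft III: external mesh, 1 reversal → CW.
shaft III → the indexing shaft: external mesh, 1 reversal → CCW.
3 reversals in total — an odd number — so the indexing shaft turns opposite to the main motor.

anticlockwise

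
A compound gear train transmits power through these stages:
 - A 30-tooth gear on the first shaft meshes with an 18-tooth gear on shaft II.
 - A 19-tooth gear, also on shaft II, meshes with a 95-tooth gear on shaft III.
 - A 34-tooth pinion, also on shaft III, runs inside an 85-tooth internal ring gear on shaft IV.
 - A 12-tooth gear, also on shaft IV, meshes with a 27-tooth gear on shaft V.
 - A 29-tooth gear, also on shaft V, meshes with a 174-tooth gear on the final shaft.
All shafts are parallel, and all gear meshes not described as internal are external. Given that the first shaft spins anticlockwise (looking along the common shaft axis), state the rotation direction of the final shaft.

anticlockwise

the first shaft → shaft II: external mesh, 1 reversal → CW.
shaft II → shaft III: external mesh, 1 reversal → CCW.
shaft III → shaft IV: internal mesh, same direction → CCW.
shaft IV → shaft V: external mesh, 1 reversal → CW.
shaft V → the final shaft: external mesh, 1 reversal → CCW.
4 reversals in total — an even number — so the final shaft turns the same way as the first shaft.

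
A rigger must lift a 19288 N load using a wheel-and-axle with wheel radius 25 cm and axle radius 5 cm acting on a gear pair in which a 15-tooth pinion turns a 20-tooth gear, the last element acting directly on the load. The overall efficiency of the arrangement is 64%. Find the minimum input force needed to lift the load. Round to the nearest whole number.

4521 N

Wheel-and-axle MA = R/r = 25/5 = 5.
Gear pair MA = 20/15 = 1.3333.
Combined ideal MA = 5 × 1.3333 = 6.6667.
Actual MA = 6.6667 × 0.64 = 4.2667.
Effort = load / actual MA = 19288 / 4.2667 = 4520.6 N.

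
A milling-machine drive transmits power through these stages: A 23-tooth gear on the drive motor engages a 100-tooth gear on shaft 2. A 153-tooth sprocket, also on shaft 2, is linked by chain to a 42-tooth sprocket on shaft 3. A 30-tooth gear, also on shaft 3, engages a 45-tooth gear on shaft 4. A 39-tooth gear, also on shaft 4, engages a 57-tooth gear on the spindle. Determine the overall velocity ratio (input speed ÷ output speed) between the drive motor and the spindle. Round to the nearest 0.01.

2.62

Each stage contributes driven/driver: gear mesh 100/23 = 4.3478, chain 42/153 = 0.27451, gear mesh 45/30 = 1.5, gear mesh 57/39 = 1.4615.
Overall: 4.3478 × 0.27451 × 1.5 × 1.4615 = 2.6166.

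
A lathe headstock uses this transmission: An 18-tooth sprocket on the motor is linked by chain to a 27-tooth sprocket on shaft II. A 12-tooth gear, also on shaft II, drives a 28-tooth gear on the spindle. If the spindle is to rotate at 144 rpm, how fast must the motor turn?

504 rpm

Overall ratio R = 1.5 × 2.3333 = 3.5.
Required input speed = output speed × R = 144 × 3.5 = 504 rpm.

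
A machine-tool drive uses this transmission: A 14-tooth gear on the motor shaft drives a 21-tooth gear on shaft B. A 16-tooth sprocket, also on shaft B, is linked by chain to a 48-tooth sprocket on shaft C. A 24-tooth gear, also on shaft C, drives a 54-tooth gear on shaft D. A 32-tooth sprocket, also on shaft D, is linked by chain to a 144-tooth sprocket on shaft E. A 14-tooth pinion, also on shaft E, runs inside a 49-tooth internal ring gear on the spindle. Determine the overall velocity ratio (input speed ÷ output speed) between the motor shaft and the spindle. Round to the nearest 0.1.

159.5

Each stage contributes driven/driver: gear mesh 21/14 = 1.5, chain 48/16 = 3, gear mesh 54/24 = 2.25, chain 144/32 = 4.5, internal gear 49/14 = 3.5.
Overall: 1.5 × 3 × 2.25 × 4.5 × 3.5 = 159.47.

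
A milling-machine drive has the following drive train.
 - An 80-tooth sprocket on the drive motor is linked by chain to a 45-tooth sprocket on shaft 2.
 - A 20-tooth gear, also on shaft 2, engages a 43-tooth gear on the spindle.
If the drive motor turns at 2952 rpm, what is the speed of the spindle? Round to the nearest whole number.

2441 rpm

Chain: ratio = 45/80 = 0.5625, so shaft 2 turns at 2952 / 0.5625 = 5248 rpm.
Gear mesh: ratio = 43/20 = 2.15, so the spindle turns at 5248 / 2.15 = 2440.9 rpm.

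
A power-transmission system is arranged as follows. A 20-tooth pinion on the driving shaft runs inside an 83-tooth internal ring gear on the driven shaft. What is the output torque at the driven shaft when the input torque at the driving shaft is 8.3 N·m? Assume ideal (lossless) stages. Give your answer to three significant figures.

34.4 N·m

internal gear 83/20 = 4.15 → τ = 8.3·4.15 = 34.445 N·m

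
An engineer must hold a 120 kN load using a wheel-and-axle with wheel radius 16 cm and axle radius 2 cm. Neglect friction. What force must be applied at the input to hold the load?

15 kN

Wheel-and-axle MA = R/r = 16/2 = 8.
Effort = load / MA = 120 / 8 = 15 kN.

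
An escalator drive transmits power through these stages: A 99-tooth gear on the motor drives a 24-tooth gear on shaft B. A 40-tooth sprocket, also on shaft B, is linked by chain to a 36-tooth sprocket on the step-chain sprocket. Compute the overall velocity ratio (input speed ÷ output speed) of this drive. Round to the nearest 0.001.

0.218

Each stage contributes driven/driver: gear mesh 24/99 = 0.24242, chain 36/40 = 0.9.
Overall: 0.24242 × 0.9 = 0.21818.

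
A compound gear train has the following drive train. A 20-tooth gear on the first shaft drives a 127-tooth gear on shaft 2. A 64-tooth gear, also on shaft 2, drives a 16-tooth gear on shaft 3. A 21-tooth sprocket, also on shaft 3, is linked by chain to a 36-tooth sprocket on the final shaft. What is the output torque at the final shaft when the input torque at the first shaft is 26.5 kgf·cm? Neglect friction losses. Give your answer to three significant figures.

72.1 kgf·cm

After the gear mesh (127/20): 26.5 × 6.35 = 168.27 kgf·cm
After the gear mesh (16/64): 168.27 × 0.25 = 42.069 kgf·cm
After the chain (36/21): 42.069 × 1.7143 = 72.118 kgf·cm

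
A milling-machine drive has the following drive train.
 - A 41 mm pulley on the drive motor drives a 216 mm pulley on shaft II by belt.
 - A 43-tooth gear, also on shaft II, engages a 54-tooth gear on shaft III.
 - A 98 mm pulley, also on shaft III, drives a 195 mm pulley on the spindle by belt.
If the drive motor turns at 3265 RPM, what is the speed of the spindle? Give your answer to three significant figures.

the drive motor → shaft II (belt, 216/41): 3265 ÷ 5.2683 = 619.75 RPM
shaft II → shaft III (gear mesh, 54/43): 619.75 ÷ 1.2558 = 493.5 RPM
shaft III → the spindle (belt, 195/98): 493.5 ÷ 1.9898 = 248.02 RPM

248 RPM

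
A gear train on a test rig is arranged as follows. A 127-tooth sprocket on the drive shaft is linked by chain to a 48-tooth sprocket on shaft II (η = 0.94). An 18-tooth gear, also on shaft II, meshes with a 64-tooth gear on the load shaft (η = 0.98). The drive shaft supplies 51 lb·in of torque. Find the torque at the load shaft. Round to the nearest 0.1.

chain 48/127 = 0.37795 → τ = 51·0.37795·0.94 = 18.119 lb·in
gear mesh 64/18 = 3.5556 → τ = 18.119·3.5556·0.98 = 63.135 lb·in

63.1 lb·in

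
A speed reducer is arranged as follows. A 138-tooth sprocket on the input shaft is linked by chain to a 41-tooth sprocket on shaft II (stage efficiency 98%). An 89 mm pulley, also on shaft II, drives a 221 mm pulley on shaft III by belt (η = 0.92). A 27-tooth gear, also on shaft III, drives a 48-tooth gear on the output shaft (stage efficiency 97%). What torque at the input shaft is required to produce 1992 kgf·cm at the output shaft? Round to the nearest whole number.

1737 kgf·cm

Overall ratio R = 0.2971 × 2.4831 × 1.7778 = 1.3115; overall efficiency η = 0.98 × 0.92 × 0.97 = 0.8746.
Input torque = output torque / (R × η) = 1992 / (1.3115 × 0.8746) = 1736.7 kgf·cm.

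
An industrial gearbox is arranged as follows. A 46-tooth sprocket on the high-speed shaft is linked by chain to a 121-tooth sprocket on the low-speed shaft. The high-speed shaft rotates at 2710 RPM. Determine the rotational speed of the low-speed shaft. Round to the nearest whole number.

Chain: ratio = 121/46 = 2.6304, so the low-speed shaft turns at 2710 / 2.6304 = 1030.2 RPM.

1030 RPM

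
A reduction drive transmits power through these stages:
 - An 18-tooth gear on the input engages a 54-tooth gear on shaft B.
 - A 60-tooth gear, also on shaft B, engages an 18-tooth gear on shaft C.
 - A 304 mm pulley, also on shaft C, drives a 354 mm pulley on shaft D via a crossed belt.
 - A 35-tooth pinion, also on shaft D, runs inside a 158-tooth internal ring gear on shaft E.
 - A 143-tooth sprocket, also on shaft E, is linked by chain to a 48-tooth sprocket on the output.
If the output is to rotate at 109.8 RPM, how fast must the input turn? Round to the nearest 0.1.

174.4 RPM

Overall ratio R = 3 × 0.3 × 1.1645 × 4.5143 × 0.33566 = 1.5881.
Required input speed = output speed × R = 109.8 × 1.5881 = 174.37 RPM.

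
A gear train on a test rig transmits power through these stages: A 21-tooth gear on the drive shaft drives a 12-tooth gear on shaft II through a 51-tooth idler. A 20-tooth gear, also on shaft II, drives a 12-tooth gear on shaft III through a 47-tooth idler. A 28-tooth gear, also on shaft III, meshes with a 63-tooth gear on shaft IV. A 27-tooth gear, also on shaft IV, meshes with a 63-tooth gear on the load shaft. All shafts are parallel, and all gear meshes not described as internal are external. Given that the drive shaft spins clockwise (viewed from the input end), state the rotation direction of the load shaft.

clockwise

the drive shaft → shaft II: driver → idler → driven is 2 external meshes, 2 reversals → CW.
shaft II → shaft III: driver → idler → driven is 2 external meshes, 2 reversals → CW.
shaft III → shaft IV: external mesh, 1 reversal → CCW.
shaft IV → the load shaft: external mesh, 1 reversal → CW.
6 reversals in total — an even number — so the load shaft turns the same way as the drive shaft.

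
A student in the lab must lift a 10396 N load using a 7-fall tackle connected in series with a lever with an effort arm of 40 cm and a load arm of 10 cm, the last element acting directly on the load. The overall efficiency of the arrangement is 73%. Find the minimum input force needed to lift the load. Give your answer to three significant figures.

509 N

Block-and-tackle MA = number of supporting rope parts = 7.
Lever MA = effort arm / load arm = 40/10 = 4.
Combined ideal MA = 7 × 4 = 28.
Actual MA = 28 × 0.73 = 20.44.
Effort = load / actual MA = 10396 / 20.44 = 508.61 N.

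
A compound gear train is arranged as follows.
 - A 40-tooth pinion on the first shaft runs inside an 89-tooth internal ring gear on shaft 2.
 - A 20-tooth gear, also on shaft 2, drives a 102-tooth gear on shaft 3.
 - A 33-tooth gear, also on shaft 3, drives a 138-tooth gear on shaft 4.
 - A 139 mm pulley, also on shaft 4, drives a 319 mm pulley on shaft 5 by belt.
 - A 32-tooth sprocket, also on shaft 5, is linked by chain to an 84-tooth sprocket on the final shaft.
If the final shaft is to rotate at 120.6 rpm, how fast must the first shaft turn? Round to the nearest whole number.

34476 rpm

Overall ratio R = 2.225 × 5.1 × 4.1818 × 2.295 × 2.625 = 285.87.
Required input speed = output speed × R = 120.6 × 285.87 = 34476 rpm.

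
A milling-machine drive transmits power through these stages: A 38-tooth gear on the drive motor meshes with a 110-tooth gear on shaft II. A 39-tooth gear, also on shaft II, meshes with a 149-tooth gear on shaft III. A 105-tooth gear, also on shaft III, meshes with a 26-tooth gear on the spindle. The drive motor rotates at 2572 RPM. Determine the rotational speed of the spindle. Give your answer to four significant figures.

939.2 RPM

gear mesh 110/38 = 2.8947 → 2572/2.8947 = 888.51 RPM
gear mesh 149/39 = 3.8205 → 888.51/3.8205 = 232.56 RPM
gear mesh 26/105 = 0.24762 → 232.56/0.24762 = 939.2 RPM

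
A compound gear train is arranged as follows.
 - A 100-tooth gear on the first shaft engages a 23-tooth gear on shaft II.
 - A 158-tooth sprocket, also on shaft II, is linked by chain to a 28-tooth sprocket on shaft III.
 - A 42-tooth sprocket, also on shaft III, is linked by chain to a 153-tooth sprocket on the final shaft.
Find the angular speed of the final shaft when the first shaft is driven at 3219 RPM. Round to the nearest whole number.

21680 RPM

the first shaft → shaft II (gear mesh, 23/100): 3219 ÷ 0.23 = 13996 RPM
shaft II → shaft III (chain, 28/158): 13996 ÷ 0.17722 = 78975 RPM
shaft III → the final shaft (chain, 153/42): 78975 ÷ 3.6429 = 21680 RPM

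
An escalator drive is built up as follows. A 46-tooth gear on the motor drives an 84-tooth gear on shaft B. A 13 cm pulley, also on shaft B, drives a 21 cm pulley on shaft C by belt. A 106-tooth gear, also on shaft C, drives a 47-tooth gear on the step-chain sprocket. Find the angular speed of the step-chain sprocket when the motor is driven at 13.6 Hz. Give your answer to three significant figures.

gear mesh 84/46 = 1.8261 → 13.6/1.8261 = 7.4476 Hz
belt 21/13 = 1.6154 → 7.4476/1.6154 = 4.6104 Hz
gear mesh 47/106 = 0.4434 → 4.6104/0.4434 = 10.398 Hz

10.4 Hz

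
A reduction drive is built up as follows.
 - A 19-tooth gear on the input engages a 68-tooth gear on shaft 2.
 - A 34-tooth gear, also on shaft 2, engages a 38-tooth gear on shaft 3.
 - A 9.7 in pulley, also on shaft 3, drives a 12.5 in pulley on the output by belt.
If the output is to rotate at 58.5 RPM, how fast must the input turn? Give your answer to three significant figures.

Overall ratio R = 3.5789 × 1.1176 × 1.2887 = 5.1546.
Required input speed = output speed × R = 58.5 × 5.1546 = 301.55 RPM.

302 RPM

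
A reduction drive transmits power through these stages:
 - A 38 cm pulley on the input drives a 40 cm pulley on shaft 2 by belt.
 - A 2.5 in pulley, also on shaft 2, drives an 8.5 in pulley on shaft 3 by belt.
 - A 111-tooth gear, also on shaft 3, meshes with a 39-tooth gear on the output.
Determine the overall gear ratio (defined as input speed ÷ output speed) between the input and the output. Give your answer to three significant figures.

Each stage contributes driven/driver: belt 40/38 = 1.0526, belt 8.5/2.5 = 3.4, gear mesh 39/111 = 0.35135.
Overall: 1.0526 × 3.4 × 0.35135 = 1.2575.

1.26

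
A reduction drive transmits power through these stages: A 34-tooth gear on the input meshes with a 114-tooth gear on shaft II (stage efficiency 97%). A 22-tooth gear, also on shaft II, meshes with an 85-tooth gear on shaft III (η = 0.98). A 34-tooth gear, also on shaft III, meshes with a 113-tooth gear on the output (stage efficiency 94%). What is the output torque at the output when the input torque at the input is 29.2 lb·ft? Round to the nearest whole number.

After the gear mesh (114/34): 29.2 × 3.3529 × 0.97 = 94.969 lb·ft
After the gear mesh (85/22): 94.969 × 3.8636 × 0.98 = 359.59 lb·ft
After the gear mesh (113/34): 359.59 × 3.3235 × 0.94 = 1123.4 lb·ft

1123 lb·ft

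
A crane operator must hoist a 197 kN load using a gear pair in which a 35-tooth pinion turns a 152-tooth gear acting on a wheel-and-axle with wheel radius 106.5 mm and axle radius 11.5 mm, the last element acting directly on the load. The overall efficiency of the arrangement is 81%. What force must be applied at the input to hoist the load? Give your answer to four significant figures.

6.047 kN

Gear pair MA = 152/35 = 4.3429.
Wheel-and-axle MA = R/r = 106.5/11.5 = 9.2609.
Combined ideal MA = 4.3429 × 9.2609 = 40.219.
Actual MA = 40.219 × 0.81 = 32.577.
Effort = load / actual MA = 197 / 32.577 = 6.0472 kN.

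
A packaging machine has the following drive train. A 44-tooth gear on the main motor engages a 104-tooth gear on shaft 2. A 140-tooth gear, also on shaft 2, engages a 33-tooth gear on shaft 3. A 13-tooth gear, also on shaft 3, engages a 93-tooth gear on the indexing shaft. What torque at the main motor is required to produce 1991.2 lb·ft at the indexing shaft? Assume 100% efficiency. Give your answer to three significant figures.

Overall ratio R = 2.3636 × 0.23571 × 7.1538 = 3.9857.
Input torque = output torque / R = 1991.2 / 3.9857 = 499.58 lb·ft.

500 lb·ft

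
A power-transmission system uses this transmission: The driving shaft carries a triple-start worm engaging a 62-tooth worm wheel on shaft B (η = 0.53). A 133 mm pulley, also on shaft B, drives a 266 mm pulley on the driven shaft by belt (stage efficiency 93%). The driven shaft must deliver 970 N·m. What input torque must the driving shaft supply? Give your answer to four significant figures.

Overall ratio R = 20.667 × 2 = 41.333; overall efficiency η = 0.53 × 0.93 = 0.4929.
Input torque = output torque / (R × η) = 970 / (41.333 × 0.4929) = 47.612 N·m.

47.61 N·m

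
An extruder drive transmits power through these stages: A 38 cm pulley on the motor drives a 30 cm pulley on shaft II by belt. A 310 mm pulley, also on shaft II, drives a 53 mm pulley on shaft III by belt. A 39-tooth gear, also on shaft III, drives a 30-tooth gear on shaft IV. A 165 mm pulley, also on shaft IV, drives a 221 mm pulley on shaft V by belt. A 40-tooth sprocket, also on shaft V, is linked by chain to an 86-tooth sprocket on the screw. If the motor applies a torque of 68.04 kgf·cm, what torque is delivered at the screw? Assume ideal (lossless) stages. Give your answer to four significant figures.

20.34 kgf·cm

After the belt (30/38): 68.04 × 0.78947 = 53.716 kgf·cm
After the belt (53/310): 53.716 × 0.17097 = 9.1837 kgf·cm
After the gear mesh (30/39): 9.1837 × 0.76923 = 7.0644 kgf·cm
After the belt (221/165): 7.0644 × 1.3394 = 9.462 kgf·cm
After the chain (86/40): 9.462 × 2.15 = 20.343 kgf·cm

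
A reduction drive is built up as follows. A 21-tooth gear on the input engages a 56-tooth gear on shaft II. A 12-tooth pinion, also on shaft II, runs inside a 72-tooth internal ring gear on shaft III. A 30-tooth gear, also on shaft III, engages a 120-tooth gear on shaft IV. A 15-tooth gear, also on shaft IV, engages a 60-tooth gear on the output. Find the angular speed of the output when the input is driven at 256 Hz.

1 Hz

the input → shaft II (gear mesh, 56/21): 256 ÷ 2.6667 = 96 Hz
shaft II → shaft III (internal gear, 72/12): 96 ÷ 6 = 16 Hz
shaft III → shaft IV (gear mesh, 120/30): 16 ÷ 4 = 4 Hz
shaft IV → the output (gear mesh, 60/15): 4 ÷ 4 = 1 Hz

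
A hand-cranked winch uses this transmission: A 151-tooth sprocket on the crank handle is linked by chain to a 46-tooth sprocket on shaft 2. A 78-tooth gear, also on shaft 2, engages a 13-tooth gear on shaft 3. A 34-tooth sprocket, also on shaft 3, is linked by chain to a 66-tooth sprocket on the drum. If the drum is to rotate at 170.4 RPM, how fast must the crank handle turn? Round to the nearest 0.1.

16.8 RPM

Overall ratio R = 0.30464 × 0.16667 × 1.9412 = 0.098559.
Required input speed = output speed × R = 170.4 × 0.098559 = 16.794 RPM.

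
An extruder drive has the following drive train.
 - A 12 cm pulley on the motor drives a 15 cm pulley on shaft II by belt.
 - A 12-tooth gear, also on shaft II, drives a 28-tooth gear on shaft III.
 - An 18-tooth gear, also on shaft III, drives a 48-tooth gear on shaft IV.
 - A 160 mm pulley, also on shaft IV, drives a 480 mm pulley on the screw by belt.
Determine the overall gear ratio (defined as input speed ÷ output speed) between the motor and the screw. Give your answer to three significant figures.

Each stage contributes driven/driver: belt 15/12 = 1.25, gear mesh 28/12 = 2.3333, gear mesh 48/18 = 2.6667, belt 480/160 = 3.
Overall: 1.25 × 2.3333 × 2.6667 × 3 = 23.333.

23.3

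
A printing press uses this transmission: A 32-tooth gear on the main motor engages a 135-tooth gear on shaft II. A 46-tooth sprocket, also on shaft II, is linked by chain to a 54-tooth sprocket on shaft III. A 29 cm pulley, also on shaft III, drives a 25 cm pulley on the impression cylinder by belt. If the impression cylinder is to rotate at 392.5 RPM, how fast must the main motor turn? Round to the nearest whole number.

1676 RPM

Overall ratio R = 4.2188 × 1.1739 × 0.86207 = 4.2693.
Required input speed = output speed × R = 392.5 × 4.2693 = 1675.7 RPM.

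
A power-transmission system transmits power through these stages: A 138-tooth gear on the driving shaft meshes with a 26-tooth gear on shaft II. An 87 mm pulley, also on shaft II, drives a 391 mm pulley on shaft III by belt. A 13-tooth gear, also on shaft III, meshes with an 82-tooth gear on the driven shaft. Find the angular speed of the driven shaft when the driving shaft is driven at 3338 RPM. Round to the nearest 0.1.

625.0 RPM

gear mesh 26/138 = 0.18841 → 3338/0.18841 = 17717 RPM
belt 391/87 = 4.4943 → 17717/4.4943 = 3942.2 RPM
gear mesh 82/13 = 6.3077 → 3942.2/6.3077 = 624.98 RPM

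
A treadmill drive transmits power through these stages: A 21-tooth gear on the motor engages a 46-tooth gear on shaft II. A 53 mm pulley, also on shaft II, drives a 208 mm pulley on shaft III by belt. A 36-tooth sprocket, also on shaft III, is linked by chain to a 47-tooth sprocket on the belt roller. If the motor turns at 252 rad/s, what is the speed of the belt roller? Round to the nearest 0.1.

Gear mesh: ratio = 46/21 = 2.1905, so shaft II turns at 252 / 2.1905 = 115.04 rad/s.
Belt: ratio = 208/53 = 3.9245, so shaft III turns at 115.04 / 3.9245 = 29.314 rad/s.
Chain: ratio = 47/36 = 1.3056, so the belt roller turns at 29.314 / 1.3056 = 22.453 rad/s.

22.5 rad/s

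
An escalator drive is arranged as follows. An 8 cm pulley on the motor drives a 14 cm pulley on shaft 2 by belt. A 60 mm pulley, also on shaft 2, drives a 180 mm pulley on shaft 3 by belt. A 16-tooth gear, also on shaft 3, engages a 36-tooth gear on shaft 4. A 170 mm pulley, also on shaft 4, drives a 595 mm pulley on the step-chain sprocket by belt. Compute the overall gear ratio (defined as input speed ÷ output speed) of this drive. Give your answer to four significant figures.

41.34

Each stage contributes driven/driver: belt 14/8 = 1.75, belt 180/60 = 3, gear mesh 36/16 = 2.25, belt 595/170 = 3.5.
Overall: 1.75 × 3 × 2.25 × 3.5 = 41.344.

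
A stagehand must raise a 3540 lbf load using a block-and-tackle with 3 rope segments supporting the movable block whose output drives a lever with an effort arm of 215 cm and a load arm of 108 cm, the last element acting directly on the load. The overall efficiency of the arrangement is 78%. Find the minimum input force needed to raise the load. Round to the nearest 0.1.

Block-and-tackle MA = number of supporting rope parts = 3.
Lever MA = effort arm / load arm = 215/108 = 1.9907.
Combined ideal MA = 3 × 1.9907 = 5.9722.
Actual MA = 5.9722 × 0.78 = 4.6583.
Effort = load / actual MA = 3540 / 4.6583 = 759.93 lbf.

759.9 lbf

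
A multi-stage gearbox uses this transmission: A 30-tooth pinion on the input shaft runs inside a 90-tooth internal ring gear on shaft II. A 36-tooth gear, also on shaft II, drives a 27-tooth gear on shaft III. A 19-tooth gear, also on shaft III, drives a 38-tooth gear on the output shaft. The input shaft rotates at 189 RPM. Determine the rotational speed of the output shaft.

internal gear 90/30 = 3 → 189/3 = 63 RPM
gear mesh 27/36 = 0.75 → 63/0.75 = 84 RPM
gear mesh 38/19 = 2 → 84/2 = 42 RPM

42 RPM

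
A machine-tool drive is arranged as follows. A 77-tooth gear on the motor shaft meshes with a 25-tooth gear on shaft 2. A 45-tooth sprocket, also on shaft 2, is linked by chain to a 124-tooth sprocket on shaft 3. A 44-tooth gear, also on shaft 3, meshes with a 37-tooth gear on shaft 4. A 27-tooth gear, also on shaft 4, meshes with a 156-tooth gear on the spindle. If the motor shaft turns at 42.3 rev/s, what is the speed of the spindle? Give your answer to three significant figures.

9.73 rev/s

Gear mesh: ratio = 25/77 = 0.32468, so shaft 2 turns at 42.3 / 0.32468 = 130.28 rev/s.
Chain: ratio = 124/45 = 2.7556, so shaft 3 turns at 130.28 / 2.7556 = 47.28 rev/s.
Gear mesh: ratio = 37/44 = 0.84091, so shaft 4 turns at 47.28 / 0.84091 = 56.225 rev/s.
Gear mesh: ratio = 156/27 = 5.7778, so the spindle turns at 56.225 / 5.7778 = 9.7313 rev/s.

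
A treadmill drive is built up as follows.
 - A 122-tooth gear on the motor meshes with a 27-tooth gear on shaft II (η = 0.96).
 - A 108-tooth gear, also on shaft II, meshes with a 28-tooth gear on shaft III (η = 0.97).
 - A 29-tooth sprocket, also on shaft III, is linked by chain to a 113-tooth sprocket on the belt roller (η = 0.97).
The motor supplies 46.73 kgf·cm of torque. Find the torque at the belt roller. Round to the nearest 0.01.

9.44 kgf·cm

Gear mesh: ratio = 27/122 = 0.22131; torque at shaft II = 46.73 × 0.22131 × 0.96 = 9.9282 kgf·cm.
Gear mesh: ratio = 28/108 = 0.25926; torque at shaft III = 9.9282 × 0.25926 × 0.97 = 2.4968 kgf·cm.
Chain: ratio = 113/29 = 3.8966; torque at the belt roller = 2.4968 × 3.8966 × 0.97 = 9.4369 kgf·cm.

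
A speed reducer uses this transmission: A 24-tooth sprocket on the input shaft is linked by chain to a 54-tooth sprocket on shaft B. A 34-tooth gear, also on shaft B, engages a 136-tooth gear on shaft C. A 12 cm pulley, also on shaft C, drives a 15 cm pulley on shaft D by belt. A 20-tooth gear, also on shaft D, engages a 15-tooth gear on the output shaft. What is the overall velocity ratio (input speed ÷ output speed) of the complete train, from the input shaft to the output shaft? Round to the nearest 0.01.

Each stage contributes driven/driver: chain 54/24 = 2.25, gear mesh 136/34 = 4, belt 15/12 = 1.25, gear mesh 15/20 = 0.75.
Overall: 2.25 × 4 × 1.25 × 0.75 = 8.4375.

8.44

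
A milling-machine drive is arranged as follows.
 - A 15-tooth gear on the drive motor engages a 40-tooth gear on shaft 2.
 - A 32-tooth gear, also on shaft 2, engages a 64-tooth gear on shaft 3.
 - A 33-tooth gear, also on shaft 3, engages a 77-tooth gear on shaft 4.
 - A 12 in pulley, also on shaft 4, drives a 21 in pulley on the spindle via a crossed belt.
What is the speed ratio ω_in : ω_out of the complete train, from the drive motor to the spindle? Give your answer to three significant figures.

21.8

Each stage contributes driven/driver: gear mesh 40/15 = 2.6667, gear mesh 64/32 = 2, gear mesh 77/33 = 2.3333, belt 21/12 = 1.75.
Overall: 2.6667 × 2 × 2.3333 × 1.75 = 21.778.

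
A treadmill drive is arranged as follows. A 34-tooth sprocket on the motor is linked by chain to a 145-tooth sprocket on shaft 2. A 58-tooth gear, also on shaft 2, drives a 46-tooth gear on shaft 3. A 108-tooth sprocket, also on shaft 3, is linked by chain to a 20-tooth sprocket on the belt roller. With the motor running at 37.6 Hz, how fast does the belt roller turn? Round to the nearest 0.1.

chain 145/34 = 4.2647 → 37.6/4.2647 = 8.8166 Hz
gear mesh 46/58 = 0.7931 → 8.8166/0.7931 = 11.117 Hz
chain 20/108 = 0.18519 → 11.117/0.18519 = 60.029 Hz

60.0 Hz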